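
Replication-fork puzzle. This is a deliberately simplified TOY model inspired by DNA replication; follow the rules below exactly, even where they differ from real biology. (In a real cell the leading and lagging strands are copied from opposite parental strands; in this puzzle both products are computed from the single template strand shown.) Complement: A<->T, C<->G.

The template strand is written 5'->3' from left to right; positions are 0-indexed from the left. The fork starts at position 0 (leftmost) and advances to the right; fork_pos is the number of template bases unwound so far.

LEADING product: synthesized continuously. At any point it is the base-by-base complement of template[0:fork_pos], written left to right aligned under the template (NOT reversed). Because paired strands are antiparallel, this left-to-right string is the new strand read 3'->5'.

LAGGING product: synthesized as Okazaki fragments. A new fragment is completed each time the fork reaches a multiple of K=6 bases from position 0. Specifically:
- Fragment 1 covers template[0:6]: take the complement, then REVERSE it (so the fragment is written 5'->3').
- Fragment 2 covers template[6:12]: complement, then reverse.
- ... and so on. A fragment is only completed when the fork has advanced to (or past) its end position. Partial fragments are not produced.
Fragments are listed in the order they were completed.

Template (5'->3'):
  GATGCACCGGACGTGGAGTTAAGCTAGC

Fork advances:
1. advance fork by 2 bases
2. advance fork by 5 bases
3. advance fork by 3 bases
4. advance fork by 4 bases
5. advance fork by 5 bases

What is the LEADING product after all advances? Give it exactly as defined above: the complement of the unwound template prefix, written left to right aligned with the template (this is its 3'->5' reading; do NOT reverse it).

Answer: CTACGTGGCCTGCACCTCA

Derivation:
Step 1: advance 2 -> fork_pos = 0 + 2 = 2.
Step 2: advance 5 -> fork_pos = 2 + 5 = 7.
Step 3: advance 3 -> fork_pos = 7 + 3 = 10.
Step 4: advance 4 -> fork_pos = 10 + 4 = 14.
Step 5: advance 5 -> fork_pos = 14 + 5 = 19.
Unwound prefix: template[0:19] = GATGCACCGGACGTGGAGT
Complement it base by base (A<->T, C<->G), keeping left-to-right order:
  [0:5] GATGC -> CTACG
  [5:10] ACCGG -> TGGCC
  [10:15] ACGTG -> TGCAC
  [15:19] GAGT -> CTCA
Concatenate: CTACGTGGCCTGCACCTCA (length 19; written aligned with the template, i.e. 3'->5').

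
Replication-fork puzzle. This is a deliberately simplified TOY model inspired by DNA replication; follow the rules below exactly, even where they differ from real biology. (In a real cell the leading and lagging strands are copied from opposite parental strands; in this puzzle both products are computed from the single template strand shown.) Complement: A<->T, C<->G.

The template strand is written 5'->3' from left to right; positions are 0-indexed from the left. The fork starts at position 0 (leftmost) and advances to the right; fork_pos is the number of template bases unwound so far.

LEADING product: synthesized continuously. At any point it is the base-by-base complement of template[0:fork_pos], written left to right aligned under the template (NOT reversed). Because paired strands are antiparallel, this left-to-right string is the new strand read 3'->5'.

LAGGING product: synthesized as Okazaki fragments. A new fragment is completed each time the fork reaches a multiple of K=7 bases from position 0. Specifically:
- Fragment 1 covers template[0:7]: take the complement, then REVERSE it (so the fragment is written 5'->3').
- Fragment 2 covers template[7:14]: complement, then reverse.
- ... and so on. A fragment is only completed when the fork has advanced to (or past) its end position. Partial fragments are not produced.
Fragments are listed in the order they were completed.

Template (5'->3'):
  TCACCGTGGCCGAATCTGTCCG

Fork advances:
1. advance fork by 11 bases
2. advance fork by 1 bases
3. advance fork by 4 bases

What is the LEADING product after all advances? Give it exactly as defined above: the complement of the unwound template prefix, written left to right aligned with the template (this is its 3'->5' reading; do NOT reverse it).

Step 1: advance 11 -> fork_pos = 0 + 11 = 11.
Step 2: advance 1 -> fork_pos = 11 + 1 = 12.
Step 3: advance 4 -> fork_pos = 12 + 4 = 16.
Unwound prefix: template[0:16] = TCACCGTGGCCGAATC
Complement it base by base (A<->T, C<->G), keeping left-to-right order:
  [0:5] TCACC -> AGTGG
  [5:10] GTGGC -> CACCG
  [10:15] CGAAT -> GCTTA
  [15:16] C -> G
Concatenate: AGTGGCACCGGCTTAG (length 16; written aligned with the template, i.e. 3'->5').

Answer: AGTGGCACCGGCTTAG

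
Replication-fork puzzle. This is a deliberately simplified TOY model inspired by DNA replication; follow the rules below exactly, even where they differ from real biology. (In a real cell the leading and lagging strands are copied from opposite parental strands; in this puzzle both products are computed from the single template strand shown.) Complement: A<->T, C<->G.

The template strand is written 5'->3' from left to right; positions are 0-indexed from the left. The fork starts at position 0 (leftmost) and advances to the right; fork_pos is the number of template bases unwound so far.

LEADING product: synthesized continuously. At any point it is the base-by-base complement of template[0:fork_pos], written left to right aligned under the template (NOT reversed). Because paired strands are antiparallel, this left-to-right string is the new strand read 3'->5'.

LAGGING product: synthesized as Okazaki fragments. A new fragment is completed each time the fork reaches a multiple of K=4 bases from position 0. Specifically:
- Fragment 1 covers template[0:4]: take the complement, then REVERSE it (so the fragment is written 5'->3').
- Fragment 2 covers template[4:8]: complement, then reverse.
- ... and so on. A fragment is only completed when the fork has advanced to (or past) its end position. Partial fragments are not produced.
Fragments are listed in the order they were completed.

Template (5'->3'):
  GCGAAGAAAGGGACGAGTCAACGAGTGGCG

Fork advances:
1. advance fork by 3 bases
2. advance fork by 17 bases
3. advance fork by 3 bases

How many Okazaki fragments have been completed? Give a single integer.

Answer: 5

Derivation:
Step 1: advance 3 -> fork_pos = 0 + 3 = 3. Next multiple of 4 is 4 (not reached); still 0 fragment(s).
Step 2: advance 17 -> fork_pos = 3 + 17 = 20. Reached multiple(s) of 4: 4, 8, 12, 16, 20 -> fragments 1-5 completed (5 total).
Step 3: advance 3 -> fork_pos = 20 + 3 = 23. Next multiple of 4 is 24 (not reached); still 5 fragment(s).
Check: final fork_pos = 23; the multiples of 4 that are <= 23 are 4..20 -> 23 // 4 = 5 completed fragment(s).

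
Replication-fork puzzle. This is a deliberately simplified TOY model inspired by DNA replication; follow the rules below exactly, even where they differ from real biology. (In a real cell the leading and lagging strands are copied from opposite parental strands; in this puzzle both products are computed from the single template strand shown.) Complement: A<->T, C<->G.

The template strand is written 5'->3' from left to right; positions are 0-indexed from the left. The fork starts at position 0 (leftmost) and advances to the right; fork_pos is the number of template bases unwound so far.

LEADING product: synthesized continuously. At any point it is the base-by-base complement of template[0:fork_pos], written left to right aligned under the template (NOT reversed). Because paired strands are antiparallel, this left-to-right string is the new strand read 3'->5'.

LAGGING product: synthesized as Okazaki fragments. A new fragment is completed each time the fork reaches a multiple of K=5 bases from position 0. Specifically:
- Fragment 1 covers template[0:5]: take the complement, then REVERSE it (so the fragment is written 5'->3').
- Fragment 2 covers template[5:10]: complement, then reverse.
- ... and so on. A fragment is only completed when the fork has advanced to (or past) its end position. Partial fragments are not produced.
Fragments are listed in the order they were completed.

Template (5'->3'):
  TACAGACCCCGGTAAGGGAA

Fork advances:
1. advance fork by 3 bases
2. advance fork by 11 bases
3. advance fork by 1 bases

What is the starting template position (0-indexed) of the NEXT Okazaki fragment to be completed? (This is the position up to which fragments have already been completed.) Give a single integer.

Answer: 15

Derivation:
Step 1: advance 3 -> fork_pos = 0 + 3 = 3. Next multiple of 5 is 5 (not reached); still 0 fragment(s).
Step 2: advance 11 -> fork_pos = 3 + 11 = 14. Reached multiple(s) of 5: 5, 10 -> fragments 1-2 completed (2 total).
Step 3: advance 1 -> fork_pos = 14 + 1 = 15. Reached multiple(s) of 5: 15 -> fragment 3 completed (3 total).
3 fragment(s) completed, covering template[0:15] (3 x 5 = 15). The next fragment, fragment 4, covers template[15:20], so it starts at position 15.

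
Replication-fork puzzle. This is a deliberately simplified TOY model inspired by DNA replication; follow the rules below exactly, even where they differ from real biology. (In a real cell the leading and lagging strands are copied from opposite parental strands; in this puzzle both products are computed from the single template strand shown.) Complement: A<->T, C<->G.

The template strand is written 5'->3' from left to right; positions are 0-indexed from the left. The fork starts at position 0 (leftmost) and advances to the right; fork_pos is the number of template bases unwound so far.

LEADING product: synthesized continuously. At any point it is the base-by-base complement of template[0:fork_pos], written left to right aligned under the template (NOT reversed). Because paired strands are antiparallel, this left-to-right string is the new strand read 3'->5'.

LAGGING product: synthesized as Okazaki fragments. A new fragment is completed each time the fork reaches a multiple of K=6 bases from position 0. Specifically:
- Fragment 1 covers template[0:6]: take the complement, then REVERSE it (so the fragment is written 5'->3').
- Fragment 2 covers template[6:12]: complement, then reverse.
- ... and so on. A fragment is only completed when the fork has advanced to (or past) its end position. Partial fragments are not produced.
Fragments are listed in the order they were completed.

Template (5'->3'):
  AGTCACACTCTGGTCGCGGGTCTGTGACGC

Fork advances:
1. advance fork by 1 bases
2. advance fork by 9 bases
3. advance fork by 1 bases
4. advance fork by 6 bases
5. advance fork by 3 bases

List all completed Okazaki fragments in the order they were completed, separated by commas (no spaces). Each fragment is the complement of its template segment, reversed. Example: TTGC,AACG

Answer: GTGACT,CAGAGT,CGCGAC

Derivation:
Step 1: advance 1 -> fork_pos = 0 + 1 = 1. Next multiple of 6 is 6 (not reached); still 0 fragment(s).
Step 2: advance 9 -> fork_pos = 1 + 9 = 10. Reached multiple(s) of 6: 6 -> fragment 1 completed (1 total).
Step 3: advance 1 -> fork_pos = 10 + 1 = 11. Next multiple of 6 is 12 (not reached); still 1 fragment(s).
Step 4: advance 6 -> fork_pos = 11 + 6 = 17. Reached multiple(s) of 6: 12 -> fragment 2 completed (2 total).
Step 5: advance 3 -> fork_pos = 17 + 3 = 20. Reached multiple(s) of 6: 18 -> fragment 3 completed (3 total).
Final fork_pos = 20, so 3 fragment(s) are complete. Build each: template segment -> complement -> reverse.
Fragment 1: template[0:6] = AGTCAC -> complement TCAGTG -> reversed GTGACT
Fragment 2: template[6:12] = ACTCTG -> complement TGAGAC -> reversed CAGAGT
Fragment 3: template[12:18] = GTCGCG -> complement CAGCGC -> reversed CGCGAC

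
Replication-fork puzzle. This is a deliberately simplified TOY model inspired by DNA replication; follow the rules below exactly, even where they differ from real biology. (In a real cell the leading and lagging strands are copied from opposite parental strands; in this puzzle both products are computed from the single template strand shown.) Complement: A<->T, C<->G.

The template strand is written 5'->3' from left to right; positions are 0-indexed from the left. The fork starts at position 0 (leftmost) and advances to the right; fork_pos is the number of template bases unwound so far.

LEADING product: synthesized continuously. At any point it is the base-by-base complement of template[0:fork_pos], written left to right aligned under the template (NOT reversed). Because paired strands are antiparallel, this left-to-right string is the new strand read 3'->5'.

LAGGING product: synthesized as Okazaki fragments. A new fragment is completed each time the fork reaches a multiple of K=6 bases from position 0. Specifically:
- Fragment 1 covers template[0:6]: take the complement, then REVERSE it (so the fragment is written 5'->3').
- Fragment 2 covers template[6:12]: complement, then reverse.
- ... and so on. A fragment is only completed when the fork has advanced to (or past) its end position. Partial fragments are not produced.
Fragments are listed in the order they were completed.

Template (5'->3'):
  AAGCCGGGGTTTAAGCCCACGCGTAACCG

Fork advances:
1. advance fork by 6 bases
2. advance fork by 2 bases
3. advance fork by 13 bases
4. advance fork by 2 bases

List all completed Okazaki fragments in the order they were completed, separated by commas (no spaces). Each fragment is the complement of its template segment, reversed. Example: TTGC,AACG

Answer: CGGCTT,AAACCC,GGGCTT

Derivation:
Step 1: advance 6 -> fork_pos = 0 + 6 = 6. Reached multiple(s) of 6: 6 -> fragment 1 completed (1 total).
Step 2: advance 2 -> fork_pos = 6 + 2 = 8. Next multiple of 6 is 12 (not reached); still 1 fragment(s).
Step 3: advance 13 -> fork_pos = 8 + 13 = 21. Reached multiple(s) of 6: 12, 18 -> fragments 2-3 completed (3 total).
Step 4: advance 2 -> fork_pos = 21 + 2 = 23. Next multiple of 6 is 24 (not reached); still 3 fragment(s).
Final fork_pos = 23, so 3 fragment(s) are complete. Build each: template segment -> complement -> reverse.
Fragment 1: template[0:6] = AAGCCG -> complement TTCGGC -> reversed CGGCTT
Fragment 2: template[6:12] = GGGTTT -> complement CCCAAA -> reversed AAACCC
Fragment 3: template[12:18] = AAGCCC -> complement TTCGGG -> reversed GGGCTT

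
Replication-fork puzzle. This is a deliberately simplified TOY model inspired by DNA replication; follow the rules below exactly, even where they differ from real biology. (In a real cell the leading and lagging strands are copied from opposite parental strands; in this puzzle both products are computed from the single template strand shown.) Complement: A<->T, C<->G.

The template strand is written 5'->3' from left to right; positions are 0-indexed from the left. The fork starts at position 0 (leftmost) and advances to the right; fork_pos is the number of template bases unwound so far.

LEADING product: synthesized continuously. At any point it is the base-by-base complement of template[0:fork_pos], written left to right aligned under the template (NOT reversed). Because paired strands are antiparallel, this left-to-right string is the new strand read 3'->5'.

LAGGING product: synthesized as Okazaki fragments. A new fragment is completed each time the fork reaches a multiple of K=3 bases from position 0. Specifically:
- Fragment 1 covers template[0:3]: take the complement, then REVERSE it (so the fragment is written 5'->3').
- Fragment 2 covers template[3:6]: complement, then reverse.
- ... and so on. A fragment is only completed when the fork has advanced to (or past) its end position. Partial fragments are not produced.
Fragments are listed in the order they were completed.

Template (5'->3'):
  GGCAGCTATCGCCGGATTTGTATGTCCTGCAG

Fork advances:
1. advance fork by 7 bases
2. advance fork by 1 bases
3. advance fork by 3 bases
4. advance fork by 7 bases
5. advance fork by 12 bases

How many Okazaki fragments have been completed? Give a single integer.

Answer: 10

Derivation:
Step 1: advance 7 -> fork_pos = 0 + 7 = 7. Reached multiple(s) of 3: 3, 6 -> fragments 1-2 completed (2 total).
Step 2: advance 1 -> fork_pos = 7 + 1 = 8. Next multiple of 3 is 9 (not reached); still 2 fragment(s).
Step 3: advance 3 -> fork_pos = 8 + 3 = 11. Reached multiple(s) of 3: 9 -> fragment 3 completed (3 total).
Step 4: advance 7 -> fork_pos = 11 + 7 = 18. Reached multiple(s) of 3: 12, 15, 18 -> fragments 4-6 completed (6 total).
Step 5: advance 12 -> fork_pos = 18 + 12 = 30. Reached multiple(s) of 3: 21, 24, 27, 30 -> fragments 7-10 completed (10 total).
Check: final fork_pos = 30; the multiples of 3 that are <= 30 are 3..30 -> 30 // 3 = 10 completed fragment(s).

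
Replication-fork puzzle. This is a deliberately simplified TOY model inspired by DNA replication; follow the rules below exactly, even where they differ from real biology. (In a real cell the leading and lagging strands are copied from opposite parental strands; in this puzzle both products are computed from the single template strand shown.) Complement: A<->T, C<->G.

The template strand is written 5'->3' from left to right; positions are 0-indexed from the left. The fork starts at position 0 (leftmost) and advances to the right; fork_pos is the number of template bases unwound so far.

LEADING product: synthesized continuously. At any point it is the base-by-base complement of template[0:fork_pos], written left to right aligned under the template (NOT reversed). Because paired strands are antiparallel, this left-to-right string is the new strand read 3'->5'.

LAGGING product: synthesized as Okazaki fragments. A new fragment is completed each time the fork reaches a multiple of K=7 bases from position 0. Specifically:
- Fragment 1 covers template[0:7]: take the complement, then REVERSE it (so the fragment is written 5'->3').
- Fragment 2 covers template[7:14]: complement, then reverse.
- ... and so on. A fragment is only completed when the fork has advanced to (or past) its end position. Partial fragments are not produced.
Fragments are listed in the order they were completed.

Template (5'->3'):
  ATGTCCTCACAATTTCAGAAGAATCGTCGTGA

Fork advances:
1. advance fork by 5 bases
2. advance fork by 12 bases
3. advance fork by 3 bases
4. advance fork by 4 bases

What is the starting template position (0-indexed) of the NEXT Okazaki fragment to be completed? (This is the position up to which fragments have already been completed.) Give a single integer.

Step 1: advance 5 -> fork_pos = 0 + 5 = 5. Next multiple of 7 is 7 (not reached); still 0 fragment(s).
Step 2: advance 12 -> fork_pos = 5 + 12 = 17. Reached multiple(s) of 7: 7, 14 -> fragments 1-2 completed (2 total).
Step 3: advance 3 -> fork_pos = 17 + 3 = 20. Next multiple of 7 is 21 (not reached); still 2 fragment(s).
Step 4: advance 4 -> fork_pos = 20 + 4 = 24. Reached multiple(s) of 7: 21 -> fragment 3 completed (3 total).
3 fragment(s) completed, covering template[0:21] (3 x 7 = 21). The next fragment, fragment 4, covers template[21:28], so it starts at position 21.

Answer: 21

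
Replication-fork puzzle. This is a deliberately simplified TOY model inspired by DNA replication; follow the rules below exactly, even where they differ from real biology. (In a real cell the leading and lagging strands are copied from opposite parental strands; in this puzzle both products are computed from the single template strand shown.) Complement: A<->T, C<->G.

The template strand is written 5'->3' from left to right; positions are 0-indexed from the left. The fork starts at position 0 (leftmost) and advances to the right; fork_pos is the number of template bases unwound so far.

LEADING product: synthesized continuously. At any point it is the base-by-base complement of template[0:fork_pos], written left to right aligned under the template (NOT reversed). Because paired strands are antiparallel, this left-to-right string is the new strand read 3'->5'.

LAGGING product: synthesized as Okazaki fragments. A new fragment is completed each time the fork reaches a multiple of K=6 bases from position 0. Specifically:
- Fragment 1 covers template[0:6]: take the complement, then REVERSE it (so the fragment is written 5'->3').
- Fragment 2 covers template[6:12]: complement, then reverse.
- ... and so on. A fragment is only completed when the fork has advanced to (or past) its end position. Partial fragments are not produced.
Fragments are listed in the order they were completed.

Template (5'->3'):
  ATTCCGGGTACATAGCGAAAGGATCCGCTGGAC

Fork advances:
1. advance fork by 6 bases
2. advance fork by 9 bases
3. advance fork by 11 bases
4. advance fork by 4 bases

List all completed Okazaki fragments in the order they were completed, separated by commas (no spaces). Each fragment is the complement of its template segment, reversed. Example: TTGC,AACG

Answer: CGGAAT,TGTACC,TCGCTA,ATCCTT,CAGCGG

Derivation:
Step 1: advance 6 -> fork_pos = 0 + 6 = 6. Reached multiple(s) of 6: 6 -> fragment 1 completed (1 total).
Step 2: advance 9 -> fork_pos = 6 + 9 = 15. Reached multiple(s) of 6: 12 -> fragment 2 completed (2 total).
Step 3: advance 11 -> fork_pos = 15 + 11 = 26. Reached multiple(s) of 6: 18, 24 -> fragments 3-4 completed (4 total).
Step 4: advance 4 -> fork_pos = 26 + 4 = 30. Reached multiple(s) of 6: 30 -> fragment 5 completed (5 total).
Final fork_pos = 30, so 5 fragment(s) are complete. Build each: template segment -> complement -> reverse.
Fragment 1: template[0:6] = ATTCCG -> complement TAAGGC -> reversed CGGAAT
Fragment 2: template[6:12] = GGTACA -> complement CCATGT -> reversed TGTACC
Fragment 3: template[12:18] = TAGCGA -> complement ATCGCT -> reversed TCGCTA
Fragment 4: template[18:24] = AAGGAT -> complement TTCCTA -> reversed ATCCTT
Fragment 5: template[24:30] = CCGCTG -> complement GGCGAC -> reversed CAGCGG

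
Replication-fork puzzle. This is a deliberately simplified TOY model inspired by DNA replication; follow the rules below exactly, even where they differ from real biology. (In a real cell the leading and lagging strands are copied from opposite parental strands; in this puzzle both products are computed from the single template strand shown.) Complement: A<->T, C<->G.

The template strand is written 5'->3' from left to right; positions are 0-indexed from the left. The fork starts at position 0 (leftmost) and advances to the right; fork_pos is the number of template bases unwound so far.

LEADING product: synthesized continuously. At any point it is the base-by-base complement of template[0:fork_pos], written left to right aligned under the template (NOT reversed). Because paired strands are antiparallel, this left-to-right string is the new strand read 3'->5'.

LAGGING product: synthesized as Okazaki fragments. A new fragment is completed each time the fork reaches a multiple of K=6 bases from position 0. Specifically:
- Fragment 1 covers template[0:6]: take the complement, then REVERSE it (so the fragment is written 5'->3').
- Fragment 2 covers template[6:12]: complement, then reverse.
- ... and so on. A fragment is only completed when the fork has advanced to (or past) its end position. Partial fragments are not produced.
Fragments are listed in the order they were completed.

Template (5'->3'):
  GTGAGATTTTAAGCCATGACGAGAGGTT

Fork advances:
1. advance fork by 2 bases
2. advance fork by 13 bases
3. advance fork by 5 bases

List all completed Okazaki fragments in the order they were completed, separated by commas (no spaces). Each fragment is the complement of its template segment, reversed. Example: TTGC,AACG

Answer: TCTCAC,TTAAAA,CATGGC

Derivation:
Step 1: advance 2 -> fork_pos = 0 + 2 = 2. Next multiple of 6 is 6 (not reached); still 0 fragment(s).
Step 2: advance 13 -> fork_pos = 2 + 13 = 15. Reached multiple(s) of 6: 6, 12 -> fragments 1-2 completed (2 total).
Step 3: advance 5 -> fork_pos = 15 + 5 = 20. Reached multiple(s) of 6: 18 -> fragment 3 completed (3 total).
Final fork_pos = 20, so 3 fragment(s) are complete. Build each: template segment -> complement -> reverse.
Fragment 1: template[0:6] = GTGAGA -> complement CACTCT -> reversed TCTCAC
Fragment 2: template[6:12] = TTTTAA -> complement AAAATT -> reversed TTAAAA
Fragment 3: template[12:18] = GCCATG -> complement CGGTAC -> reversed CATGGC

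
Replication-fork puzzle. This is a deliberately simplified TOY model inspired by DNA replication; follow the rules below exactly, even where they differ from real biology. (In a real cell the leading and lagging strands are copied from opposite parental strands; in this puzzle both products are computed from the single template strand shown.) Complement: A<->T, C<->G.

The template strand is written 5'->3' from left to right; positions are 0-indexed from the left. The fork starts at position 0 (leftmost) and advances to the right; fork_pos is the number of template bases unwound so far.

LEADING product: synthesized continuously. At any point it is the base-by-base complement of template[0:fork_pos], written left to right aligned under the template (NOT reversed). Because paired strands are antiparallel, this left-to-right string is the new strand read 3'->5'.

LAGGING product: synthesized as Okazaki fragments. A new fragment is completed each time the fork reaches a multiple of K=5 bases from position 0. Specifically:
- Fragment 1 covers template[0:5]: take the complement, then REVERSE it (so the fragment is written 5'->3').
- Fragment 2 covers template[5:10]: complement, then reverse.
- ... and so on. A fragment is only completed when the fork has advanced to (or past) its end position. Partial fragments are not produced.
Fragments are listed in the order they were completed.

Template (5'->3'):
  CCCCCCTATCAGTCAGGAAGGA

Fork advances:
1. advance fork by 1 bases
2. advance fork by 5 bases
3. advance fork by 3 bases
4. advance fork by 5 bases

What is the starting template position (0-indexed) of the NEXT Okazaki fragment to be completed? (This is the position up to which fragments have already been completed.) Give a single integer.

Answer: 10

Derivation:
Step 1: advance 1 -> fork_pos = 0 + 1 = 1. Next multiple of 5 is 5 (not reached); still 0 fragment(s).
Step 2: advance 5 -> fork_pos = 1 + 5 = 6. Reached multiple(s) of 5: 5 -> fragment 1 completed (1 total).
Step 3: advance 3 -> fork_pos = 6 + 3 = 9. Next multiple of 5 is 10 (not reached); still 1 fragment(s).
Step 4: advance 5 -> fork_pos = 9 + 5 = 14. Reached multiple(s) of 5: 10 -> fragment 2 completed (2 total).
2 fragment(s) completed, covering template[0:10] (2 x 5 = 10). The next fragment, fragment 3, covers template[10:15], so it starts at position 10.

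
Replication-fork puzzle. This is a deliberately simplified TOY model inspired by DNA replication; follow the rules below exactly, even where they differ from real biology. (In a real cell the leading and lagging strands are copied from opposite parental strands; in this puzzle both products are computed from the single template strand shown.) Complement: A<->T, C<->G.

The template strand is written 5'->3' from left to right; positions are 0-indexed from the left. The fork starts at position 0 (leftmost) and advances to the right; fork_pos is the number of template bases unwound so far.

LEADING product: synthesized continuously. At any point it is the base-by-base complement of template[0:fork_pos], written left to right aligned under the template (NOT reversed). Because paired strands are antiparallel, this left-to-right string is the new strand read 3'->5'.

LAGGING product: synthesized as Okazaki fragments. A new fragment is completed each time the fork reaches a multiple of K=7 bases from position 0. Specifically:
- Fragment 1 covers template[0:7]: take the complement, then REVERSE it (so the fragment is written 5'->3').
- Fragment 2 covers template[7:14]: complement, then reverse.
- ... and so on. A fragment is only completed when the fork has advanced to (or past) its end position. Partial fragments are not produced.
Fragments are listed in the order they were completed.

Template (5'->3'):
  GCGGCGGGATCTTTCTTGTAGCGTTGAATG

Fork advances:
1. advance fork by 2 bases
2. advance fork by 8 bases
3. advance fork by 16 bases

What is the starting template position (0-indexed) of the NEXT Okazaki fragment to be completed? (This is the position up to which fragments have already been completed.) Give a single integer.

Answer: 21

Derivation:
Step 1: advance 2 -> fork_pos = 0 + 2 = 2. Next multiple of 7 is 7 (not reached); still 0 fragment(s).
Step 2: advance 8 -> fork_pos = 2 + 8 = 10. Reached multiple(s) of 7: 7 -> fragment 1 completed (1 total).
Step 3: advance 16 -> fork_pos = 10 + 16 = 26. Reached multiple(s) of 7: 14, 21 -> fragments 2-3 completed (3 total).
3 fragment(s) completed, covering template[0:21] (3 x 7 = 21). The next fragment, fragment 4, covers template[21:28], so it starts at position 21.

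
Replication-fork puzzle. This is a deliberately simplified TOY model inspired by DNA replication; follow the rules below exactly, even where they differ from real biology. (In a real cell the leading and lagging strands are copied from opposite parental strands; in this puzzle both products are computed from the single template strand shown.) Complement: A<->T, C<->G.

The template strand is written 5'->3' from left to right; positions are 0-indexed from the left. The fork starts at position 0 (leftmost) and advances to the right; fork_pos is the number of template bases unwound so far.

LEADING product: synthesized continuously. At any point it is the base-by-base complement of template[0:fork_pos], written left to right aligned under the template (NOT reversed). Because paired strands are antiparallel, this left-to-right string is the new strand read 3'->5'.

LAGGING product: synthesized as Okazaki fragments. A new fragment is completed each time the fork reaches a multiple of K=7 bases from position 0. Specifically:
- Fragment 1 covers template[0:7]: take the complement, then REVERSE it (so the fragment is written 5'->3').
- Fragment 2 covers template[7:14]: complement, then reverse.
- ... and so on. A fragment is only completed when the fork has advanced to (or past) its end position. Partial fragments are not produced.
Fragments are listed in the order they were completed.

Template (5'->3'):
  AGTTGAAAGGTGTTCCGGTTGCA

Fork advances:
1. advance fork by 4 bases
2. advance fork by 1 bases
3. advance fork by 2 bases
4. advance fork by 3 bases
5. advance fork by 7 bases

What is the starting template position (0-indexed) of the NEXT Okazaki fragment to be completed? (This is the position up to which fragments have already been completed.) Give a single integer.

Step 1: advance 4 -> fork_pos = 0 + 4 = 4. Next multiple of 7 is 7 (not reached); still 0 fragment(s).
Step 2: advance 1 -> fork_pos = 4 + 1 = 5. Next multiple of 7 is 7 (not reached); still 0 fragment(s).
Step 3: advance 2 -> fork_pos = 5 + 2 = 7. Reached multiple(s) of 7: 7 -> fragment 1 completed (1 total).
Step 4: advance 3 -> fork_pos = 7 + 3 = 10. Next multiple of 7 is 14 (not reached); still 1 fragment(s).
Step 5: advance 7 -> fork_pos = 10 + 7 = 17. Reached multiple(s) of 7: 14 -> fragment 2 completed (2 total).
2 fragment(s) completed, covering template[0:14] (2 x 7 = 14). The next fragment, fragment 3, covers template[14:21], so it starts at position 14.

Answer: 14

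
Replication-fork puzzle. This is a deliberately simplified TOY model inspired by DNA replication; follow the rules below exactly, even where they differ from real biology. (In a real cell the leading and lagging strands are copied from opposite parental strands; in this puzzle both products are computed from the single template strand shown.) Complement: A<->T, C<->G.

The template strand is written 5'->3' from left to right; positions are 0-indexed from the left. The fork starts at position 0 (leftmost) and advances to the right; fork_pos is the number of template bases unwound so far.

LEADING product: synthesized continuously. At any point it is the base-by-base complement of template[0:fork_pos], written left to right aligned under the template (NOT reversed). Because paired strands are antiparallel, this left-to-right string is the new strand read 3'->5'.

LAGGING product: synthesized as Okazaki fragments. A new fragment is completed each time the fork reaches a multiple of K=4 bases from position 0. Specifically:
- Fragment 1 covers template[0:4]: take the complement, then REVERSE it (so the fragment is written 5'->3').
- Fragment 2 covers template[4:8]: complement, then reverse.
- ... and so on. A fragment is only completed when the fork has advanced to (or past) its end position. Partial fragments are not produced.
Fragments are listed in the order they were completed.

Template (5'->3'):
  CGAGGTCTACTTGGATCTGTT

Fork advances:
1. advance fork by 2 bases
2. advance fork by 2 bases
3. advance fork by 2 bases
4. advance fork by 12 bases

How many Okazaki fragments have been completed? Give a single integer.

Answer: 4

Derivation:
Step 1: advance 2 -> fork_pos = 0 + 2 = 2. Next multiple of 4 is 4 (not reached); still 0 fragment(s).
Step 2: advance 2 -> fork_pos = 2 + 2 = 4. Reached multiple(s) of 4: 4 -> fragment 1 completed (1 total).
Step 3: advance 2 -> fork_pos = 4 + 2 = 6. Next multiple of 4 is 8 (not reached); still 1 fragment(s).
Step 4: advance 12 -> fork_pos = 6 + 12 = 18. Reached multiple(s) of 4: 8, 12, 16 -> fragments 2-4 completed (4 total).
Check: final fork_pos = 18; the multiples of 4 that are <= 18 are 4..16 -> 18 // 4 = 4 completed fragment(s).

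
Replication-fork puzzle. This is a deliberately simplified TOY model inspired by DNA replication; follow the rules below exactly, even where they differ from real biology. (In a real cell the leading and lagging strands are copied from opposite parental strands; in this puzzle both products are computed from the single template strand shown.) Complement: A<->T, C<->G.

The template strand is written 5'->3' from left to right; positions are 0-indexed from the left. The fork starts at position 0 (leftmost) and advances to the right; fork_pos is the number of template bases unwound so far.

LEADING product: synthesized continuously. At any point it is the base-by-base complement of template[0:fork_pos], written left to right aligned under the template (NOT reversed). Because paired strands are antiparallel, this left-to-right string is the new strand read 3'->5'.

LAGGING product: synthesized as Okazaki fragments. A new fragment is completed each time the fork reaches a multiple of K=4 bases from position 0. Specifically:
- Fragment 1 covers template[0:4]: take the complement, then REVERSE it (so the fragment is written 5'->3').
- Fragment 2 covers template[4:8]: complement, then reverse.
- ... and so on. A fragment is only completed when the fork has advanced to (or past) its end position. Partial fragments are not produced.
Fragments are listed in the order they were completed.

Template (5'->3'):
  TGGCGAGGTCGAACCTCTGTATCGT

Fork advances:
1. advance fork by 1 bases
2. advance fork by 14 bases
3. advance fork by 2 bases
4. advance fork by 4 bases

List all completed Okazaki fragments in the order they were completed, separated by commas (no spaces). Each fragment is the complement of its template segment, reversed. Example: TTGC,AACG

Answer: GCCA,CCTC,TCGA,AGGT,ACAG

Derivation:
Step 1: advance 1 -> fork_pos = 0 + 1 = 1. Next multiple of 4 is 4 (not reached); still 0 fragment(s).
Step 2: advance 14 -> fork_pos = 1 + 14 = 15. Reached multiple(s) of 4: 4, 8, 12 -> fragments 1-3 completed (3 total).
Step 3: advance 2 -> fork_pos = 15 + 2 = 17. Reached multiple(s) of 4: 16 -> fragment 4 completed (4 total).
Step 4: advance 4 -> fork_pos = 17 + 4 = 21. Reached multiple(s) of 4: 20 -> fragment 5 completed (5 total).
Final fork_pos = 21, so 5 fragment(s) are complete. Build each: template segment -> complement -> reverse.
Fragment 1: template[0:4] = TGGC -> complement ACCG -> reversed GCCA
Fragment 2: template[4:8] = GAGG -> complement CTCC -> reversed CCTC
Fragment 3: template[8:12] = TCGA -> complement AGCT -> reversed TCGA
Fragment 4: template[12:16] = ACCT -> complement TGGA -> reversed AGGT
Fragment 5: template[16:20] = CTGT -> complement GACA -> reversed ACAG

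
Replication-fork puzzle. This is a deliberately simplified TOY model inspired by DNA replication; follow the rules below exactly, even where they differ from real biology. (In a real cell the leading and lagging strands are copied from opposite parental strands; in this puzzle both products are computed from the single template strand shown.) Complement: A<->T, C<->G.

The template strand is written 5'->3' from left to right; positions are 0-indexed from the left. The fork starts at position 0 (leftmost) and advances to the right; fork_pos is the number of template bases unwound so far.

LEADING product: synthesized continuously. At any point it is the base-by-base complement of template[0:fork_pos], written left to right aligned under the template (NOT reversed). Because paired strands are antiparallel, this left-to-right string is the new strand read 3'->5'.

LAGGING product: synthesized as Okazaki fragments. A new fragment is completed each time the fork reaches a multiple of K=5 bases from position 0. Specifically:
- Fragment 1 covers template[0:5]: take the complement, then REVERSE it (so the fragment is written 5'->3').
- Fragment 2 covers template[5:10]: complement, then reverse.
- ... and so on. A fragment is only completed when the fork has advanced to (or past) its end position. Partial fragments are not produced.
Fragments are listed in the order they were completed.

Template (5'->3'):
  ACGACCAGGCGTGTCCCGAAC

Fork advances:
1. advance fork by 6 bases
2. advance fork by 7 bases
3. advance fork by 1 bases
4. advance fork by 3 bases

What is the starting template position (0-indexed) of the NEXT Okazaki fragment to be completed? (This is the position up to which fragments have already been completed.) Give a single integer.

Answer: 15

Derivation:
Step 1: advance 6 -> fork_pos = 0 + 6 = 6. Reached multiple(s) of 5: 5 -> fragment 1 completed (1 total).
Step 2: advance 7 -> fork_pos = 6 + 7 = 13. Reached multiple(s) of 5: 10 -> fragment 2 completed (2 total).
Step 3: advance 1 -> fork_pos = 13 + 1 = 14. Next multiple of 5 is 15 (not reached); still 2 fragment(s).
Step 4: advance 3 -> fork_pos = 14 + 3 = 17. Reached multiple(s) of 5: 15 -> fragment 3 completed (3 total).
3 fragment(s) completed, covering template[0:15] (3 x 5 = 15). The next fragment, fragment 4, covers template[15:20], so it starts at position 15.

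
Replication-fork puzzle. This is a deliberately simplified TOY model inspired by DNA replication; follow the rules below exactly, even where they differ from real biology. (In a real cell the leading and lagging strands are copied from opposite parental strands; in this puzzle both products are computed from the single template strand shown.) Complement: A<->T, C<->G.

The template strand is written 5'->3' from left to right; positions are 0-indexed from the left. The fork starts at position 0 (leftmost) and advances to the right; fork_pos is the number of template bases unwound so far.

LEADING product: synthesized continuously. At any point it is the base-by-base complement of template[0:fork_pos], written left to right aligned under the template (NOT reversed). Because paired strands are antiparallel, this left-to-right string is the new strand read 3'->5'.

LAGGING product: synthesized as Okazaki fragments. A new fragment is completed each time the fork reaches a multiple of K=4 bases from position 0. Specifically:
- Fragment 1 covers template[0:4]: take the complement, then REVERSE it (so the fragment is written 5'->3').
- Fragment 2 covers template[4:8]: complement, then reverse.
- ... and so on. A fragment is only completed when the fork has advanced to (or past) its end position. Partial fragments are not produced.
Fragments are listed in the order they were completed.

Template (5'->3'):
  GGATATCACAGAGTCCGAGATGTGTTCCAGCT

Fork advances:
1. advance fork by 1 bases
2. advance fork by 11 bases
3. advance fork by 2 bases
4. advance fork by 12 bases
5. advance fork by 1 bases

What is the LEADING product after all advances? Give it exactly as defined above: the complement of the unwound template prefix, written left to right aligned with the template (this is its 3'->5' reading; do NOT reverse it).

Answer: CCTATAGTGTCTCAGGCTCTACACAAG

Derivation:
Step 1: advance 1 -> fork_pos = 0 + 1 = 1.
Step 2: advance 11 -> fork_pos = 1 + 11 = 12.
Step 3: advance 2 -> fork_pos = 12 + 2 = 14.
Step 4: advance 12 -> fork_pos = 14 + 12 = 26.
Step 5: advance 1 -> fork_pos = 26 + 1 = 27.
Unwound prefix: template[0:27] = GGATATCACAGAGTCCGAGATGTGTTC
Complement it base by base (A<->T, C<->G), keeping left-to-right order:
  [0:5] GGATA -> CCTAT
  [5:10] TCACA -> AGTGT
  [10:15] GAGTC -> CTCAG
  [15:20] CGAGA -> GCTCT
  [20:25] TGTGT -> ACACA
  [25:27] TC -> AG
Concatenate: CCTATAGTGTCTCAGGCTCTACACAAG (length 27; written aligned with the template, i.e. 3'->5').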